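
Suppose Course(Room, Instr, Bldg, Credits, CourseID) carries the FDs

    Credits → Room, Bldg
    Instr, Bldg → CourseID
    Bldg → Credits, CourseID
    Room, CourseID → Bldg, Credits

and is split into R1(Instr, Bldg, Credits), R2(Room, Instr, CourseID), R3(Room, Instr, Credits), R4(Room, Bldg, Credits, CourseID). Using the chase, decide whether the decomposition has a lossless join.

Yes

Chase test. Columns are Room, Instr, Bldg, Credits, CourseID; row i has aⱼ where attribute j ∈ Ri, else bᵢⱼ.
Initial tableau (one row per fragment):
  row 1: b11 a2 a3 a4 b15
  row 2: a1 a2 b23 b24 a5
  row 3: a1 a2 b33 a4 b35
  row 4: a1 b42 a3 a4 a5
Rows 1 and 3 agree on Credits; apply Credits→Room, Bldg and equate their Room, Bldg entries.
Rows 1 and 3 agree on Instr, Bldg; apply Instr, Bldg→CourseID and equate their CourseID entries.
Rows 1 and 4 agree on Bldg; apply Bldg→Credits, CourseID and equate their Credits, CourseID entries.
Rows 1 and 2 agree on Room, CourseID; apply Room, CourseID→Bldg, Credits and equate their Bldg, Credits entries.
Row 1 is now all distinguished symbols — the join is lossless.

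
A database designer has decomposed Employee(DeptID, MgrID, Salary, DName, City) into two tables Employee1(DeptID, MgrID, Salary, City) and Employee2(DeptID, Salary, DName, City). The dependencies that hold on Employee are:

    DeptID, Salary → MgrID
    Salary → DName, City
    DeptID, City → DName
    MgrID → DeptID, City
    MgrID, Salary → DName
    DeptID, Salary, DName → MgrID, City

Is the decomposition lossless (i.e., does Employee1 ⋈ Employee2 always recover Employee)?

Yes

Common attributes: Employee1 ∩ Employee2 = {DeptID, Salary, City}.
Closure of {DeptID, Salary, City}: DeptID, Salary → MgrID applies, adding MgrID; Salary → DName, City applies, adding DName. So (DeptID, Salary, City)⁺ = {DeptID, MgrID, Salary, DName, City}.
This closure contains every attribute of Employee1, so Employee1 ∩ Employee2 → Employee1. The join is lossless.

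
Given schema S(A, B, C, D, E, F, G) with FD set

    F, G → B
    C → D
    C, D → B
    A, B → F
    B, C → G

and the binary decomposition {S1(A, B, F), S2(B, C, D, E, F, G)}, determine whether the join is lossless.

Common attributes: S1 ∩ S2 = {B, F}.
No dependency enlarges {B, F}, so (B, F)⁺ = {B, F}.
The closure contains neither all of S1 = {A, B, F} nor all of S2 = {B, C, D, E, F, G}, so the common attributes are not a superkey of either fragment. The join is lossy.

No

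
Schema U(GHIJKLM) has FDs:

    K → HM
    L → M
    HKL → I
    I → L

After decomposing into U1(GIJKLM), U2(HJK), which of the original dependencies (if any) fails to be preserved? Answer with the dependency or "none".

none

K → HM: restricted closure across fragments reaches HM.
L → M lies within U1.
HKL → I: restricted closure across fragments reaches I.
I → L lies within U1.
Every dependency is enforceable on the fragments, so the decomposition is dependency-preserving.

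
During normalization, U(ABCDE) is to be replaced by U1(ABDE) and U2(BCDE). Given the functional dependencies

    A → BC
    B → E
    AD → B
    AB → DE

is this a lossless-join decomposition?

Common attributes: U1 ∩ U2 = {BDE}.
No dependency enlarges {BDE}, so (BDE)⁺ = {BDE}.
The closure contains neither all of U1 = {ABDE} nor all of U2 = {BCDE}, so the common attributes are not a superkey of either fragment. The join is lossy.

No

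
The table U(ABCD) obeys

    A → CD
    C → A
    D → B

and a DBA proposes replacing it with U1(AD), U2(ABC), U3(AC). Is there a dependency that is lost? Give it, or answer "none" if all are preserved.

Check D → B: no single fragment contains all of {BD}, and the restricted closure of {D} across the fragments never reaches {B}.
A → CD is preserved.
C → A is preserved.

D → B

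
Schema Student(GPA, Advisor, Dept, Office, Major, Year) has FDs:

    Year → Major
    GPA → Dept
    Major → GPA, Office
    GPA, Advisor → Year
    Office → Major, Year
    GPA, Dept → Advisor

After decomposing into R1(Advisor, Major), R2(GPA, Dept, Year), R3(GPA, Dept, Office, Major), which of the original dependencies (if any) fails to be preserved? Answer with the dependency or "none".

Year → Major: restricted closure across fragments reaches Major.
GPA → Dept lies within R2.
Major → GPA, Office lies within R3.
GPA, Advisor → Year: restricted closure across fragments reaches Year.
Office → Major, Year: restricted closure across fragments reaches Major, Year.
GPA, Dept → Advisor: restricted closure across fragments reaches Advisor.
Every dependency is enforceable on the fragments, so the decomposition is dependency-preserving.

none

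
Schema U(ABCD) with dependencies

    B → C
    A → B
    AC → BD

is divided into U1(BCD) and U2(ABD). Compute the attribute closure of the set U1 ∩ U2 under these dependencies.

BCD

U1 ∩ U2 = {BD}.
B → C applies, adding C
Closure: {BCD}.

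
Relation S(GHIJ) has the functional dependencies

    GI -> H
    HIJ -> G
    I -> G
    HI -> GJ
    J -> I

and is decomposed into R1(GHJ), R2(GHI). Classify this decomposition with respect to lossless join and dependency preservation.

lossy and not dependency-preserving

Lossless test: (GH)⁺ = {GH}, which is a superkey of neither fragment — lossy.
Dependency preservation: the restricted closure of {HI} across the fragments never reaches {GJ}, so HI → GJ cannot be enforced without a join — not preserved.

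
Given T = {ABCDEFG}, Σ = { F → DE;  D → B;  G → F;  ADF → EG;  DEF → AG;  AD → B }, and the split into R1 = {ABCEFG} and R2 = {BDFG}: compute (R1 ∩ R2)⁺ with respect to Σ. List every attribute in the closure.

ABDEFG

R1 ∩ R2 = {BFG}.
F → DE applies, adding DE
DEF → AG applies, adding A
Closure: {ABDEFG}.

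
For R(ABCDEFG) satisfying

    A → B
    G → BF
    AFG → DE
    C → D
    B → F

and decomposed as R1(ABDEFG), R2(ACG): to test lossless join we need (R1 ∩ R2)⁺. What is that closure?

ABDEFG

R1 ∩ R2 = {AG}.
A → B applies, adding B
G → BF applies, adding F
AFG → DE applies, adding DE
Closure: {ABDEFG}.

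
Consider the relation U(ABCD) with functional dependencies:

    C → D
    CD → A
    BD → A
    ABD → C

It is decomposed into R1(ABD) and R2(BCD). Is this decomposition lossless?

Common attributes: R1 ∩ R2 = {BD}.
Closure of {BD}: BD → A applies, adding A; ABD → C applies, adding C. So (BD)⁺ = {ABCD}.
This closure contains every attribute of R1, so R1 ∩ R2 → R1. The join is lossless.

Yes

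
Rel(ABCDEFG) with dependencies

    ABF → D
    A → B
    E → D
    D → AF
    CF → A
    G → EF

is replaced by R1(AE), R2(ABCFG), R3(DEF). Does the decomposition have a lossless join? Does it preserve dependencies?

lossy and not dependency-preserving

Lossless test (chase): Rows 1 and 2 agree on A; apply A→B and equate their B entries. Rows 1 and 3 agree on E; apply E→D and equate their D entries. Rows 1 and 3 agree on D; apply D→AF and equate their AF entries. Rows 1 and 2 agree on ABF; apply ABF→D and equate their D entries. Rows 1 and 3 agree on A; apply A→B and equate their B entries. No row becomes fully distinguished — the join is lossy.
Dependency preservation: the restricted closure of {ABF} across the fragments never reaches {D}, so ABF → D cannot be enforced without a join — not preserved.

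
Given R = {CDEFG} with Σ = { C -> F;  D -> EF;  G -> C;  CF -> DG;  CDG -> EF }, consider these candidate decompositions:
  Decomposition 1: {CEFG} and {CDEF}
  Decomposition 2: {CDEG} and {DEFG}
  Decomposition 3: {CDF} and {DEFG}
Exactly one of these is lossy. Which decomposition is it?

Decomposition 3

Decomposition 1: common = {CEF}, closure = {CDEFG} → lossless.
Decomposition 2: common = {DEG}, closure = {CDEFG} → lossless.
Decomposition 3: common = {DF}, closure = {DEF} → lossy.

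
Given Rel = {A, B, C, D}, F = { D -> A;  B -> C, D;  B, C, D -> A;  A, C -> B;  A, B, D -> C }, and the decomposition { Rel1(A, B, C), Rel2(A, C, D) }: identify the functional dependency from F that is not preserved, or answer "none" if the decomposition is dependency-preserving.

D → A lies within Rel2.
B → C, D: restricted closure across fragments reaches C, D.
B, C, D → A: restricted closure across fragments reaches A.
A, C → B lies within Rel1.
A, B, D → C: restricted closure across fragments reaches C.
Every dependency is enforceable on the fragments, so the decomposition is dependency-preserving.

none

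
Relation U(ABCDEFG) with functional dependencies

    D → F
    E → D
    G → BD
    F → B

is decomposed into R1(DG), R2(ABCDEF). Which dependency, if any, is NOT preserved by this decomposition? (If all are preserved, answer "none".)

D → F lies within R2.
E → D lies within R2.
G → BD: restricted closure across fragments reaches BD.
F → B lies within R2.
Every dependency is enforceable on the fragments, so the decomposition is dependency-preserving.

none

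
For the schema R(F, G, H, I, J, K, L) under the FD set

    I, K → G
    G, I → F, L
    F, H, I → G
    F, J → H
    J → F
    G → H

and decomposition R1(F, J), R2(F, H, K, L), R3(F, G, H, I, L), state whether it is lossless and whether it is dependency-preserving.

lossy and not dependency-preserving

Lossless test (chase): applying each FD to every pair of rows produces no changes in the tableau, so no row becomes fully distinguished — the join is lossy.
Dependency preservation: the restricted closure of {I, K} across the fragments never reaches {G}, so I, K → G cannot be enforced without a join — not preserved.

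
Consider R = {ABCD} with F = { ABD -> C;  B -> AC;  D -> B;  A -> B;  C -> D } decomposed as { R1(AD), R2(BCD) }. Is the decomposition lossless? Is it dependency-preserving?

lossless and dependency-preserving

Lossless test: (D)⁺ = {ABCD}, which contains all of one fragment — lossless.
Dependency preservation: ABD → C; B → AC; A → B are not contained in any single fragment, but the restricted closure of each left-hand side across the fragments still reaches the right-hand side; the remaining FDs each lie inside some fragment. All dependencies are preserved.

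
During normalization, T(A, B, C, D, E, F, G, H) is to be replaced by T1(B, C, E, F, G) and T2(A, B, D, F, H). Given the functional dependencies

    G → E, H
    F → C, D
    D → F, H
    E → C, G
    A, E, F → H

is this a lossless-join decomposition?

No

Common attributes: T1 ∩ T2 = {B, F}.
Closure of {B, F}: F → C, D applies, adding C, D; D → F, H applies, adding H. So (B, F)⁺ = {B, C, D, F, H}.
The closure contains neither all of T1 = {B, C, E, F, G} nor all of T2 = {A, B, D, F, H}, so the common attributes are not a superkey of either fragment. The join is lossy.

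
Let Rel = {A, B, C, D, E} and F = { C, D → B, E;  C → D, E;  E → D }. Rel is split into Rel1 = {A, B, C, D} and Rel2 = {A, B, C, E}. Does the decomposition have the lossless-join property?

Yes

Common attributes: Rel1 ∩ Rel2 = {A, B, C}.
Closure of {A, B, C}: C → D, E applies, adding D, E. So (A, B, C)⁺ = {A, B, C, D, E}.
This closure contains every attribute of Rel1, so Rel1 ∩ Rel2 → Rel1. The join is lossless.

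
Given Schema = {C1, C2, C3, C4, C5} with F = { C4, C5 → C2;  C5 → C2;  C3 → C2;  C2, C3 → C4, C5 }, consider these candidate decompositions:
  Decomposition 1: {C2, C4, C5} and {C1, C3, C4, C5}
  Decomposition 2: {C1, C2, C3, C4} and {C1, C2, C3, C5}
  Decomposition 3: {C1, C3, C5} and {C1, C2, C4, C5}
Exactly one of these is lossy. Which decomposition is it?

Decomposition 3

Decomposition 1: common = {C4, C5}, closure = {C2, C4, C5} → lossless.
Decomposition 2: common = {C1, C2, C3}, closure = {C1, C2, C3, C4, C5} → lossless.
Decomposition 3: common = {C1, C5}, closure = {C1, C2, C5} → lossy.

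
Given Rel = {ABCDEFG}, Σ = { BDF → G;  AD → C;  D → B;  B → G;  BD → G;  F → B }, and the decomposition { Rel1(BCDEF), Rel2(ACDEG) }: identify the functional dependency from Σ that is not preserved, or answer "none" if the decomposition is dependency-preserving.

Check B → G: no single fragment contains all of {BG}, and the restricted closure of {B} across the fragments never reaches {G}.
BDF → G is preserved.
AD → C is preserved.
D → B is preserved.
BD → G is preserved.
F → B is preserved.

B → G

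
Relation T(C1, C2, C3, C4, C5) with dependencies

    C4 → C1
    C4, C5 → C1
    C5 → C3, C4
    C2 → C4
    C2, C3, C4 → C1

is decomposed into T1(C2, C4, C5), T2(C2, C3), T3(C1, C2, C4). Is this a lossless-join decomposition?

Chase test. Columns are C1, C2, C3, C4, C5; row i has aⱼ where attribute j ∈ Ti, else bᵢⱼ.
Initial tableau (one row per fragment):
  row 1: b11 a2 b13 a4 a5
  row 2: b21 a2 a3 b24 b25
  row 3: a1 a2 b33 a4 b35
Rows 1 and 3 agree on C4; apply C4→C1 and equate their C1 entries.
Rows 1 and 2 agree on C2; apply C2→C4 and equate their C4 entries.
Rows 1 and 2 agree on C4; apply C4→C1 and equate their C1 entries.
No row becomes fully distinguished — the join is lossy.

No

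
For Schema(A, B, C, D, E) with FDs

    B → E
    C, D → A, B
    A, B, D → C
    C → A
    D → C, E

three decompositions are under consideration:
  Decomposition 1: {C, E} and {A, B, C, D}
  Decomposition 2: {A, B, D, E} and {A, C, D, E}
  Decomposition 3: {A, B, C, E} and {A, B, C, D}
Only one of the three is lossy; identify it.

Decomposition 1: common = {C}, closure = {A, C} → lossy.
Decomposition 2: common = {A, D, E}, closure = {A, B, C, D, E} → lossless.
Decomposition 3: common = {A, B, C}, closure = {A, B, C, E} → lossless.

Decomposition 1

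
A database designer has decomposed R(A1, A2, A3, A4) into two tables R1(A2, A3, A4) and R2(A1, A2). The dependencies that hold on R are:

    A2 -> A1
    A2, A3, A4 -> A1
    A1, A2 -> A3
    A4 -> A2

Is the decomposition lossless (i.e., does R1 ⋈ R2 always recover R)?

Common attributes: R1 ∩ R2 = {A2}.
Closure of {A2}: A2 → A1 applies, adding A1; A1, A2 → A3 applies, adding A3. So (A2)⁺ = {A1, A2, A3}.
This closure contains every attribute of R2, so R1 ∩ R2 → R2. The join is lossless.

Yes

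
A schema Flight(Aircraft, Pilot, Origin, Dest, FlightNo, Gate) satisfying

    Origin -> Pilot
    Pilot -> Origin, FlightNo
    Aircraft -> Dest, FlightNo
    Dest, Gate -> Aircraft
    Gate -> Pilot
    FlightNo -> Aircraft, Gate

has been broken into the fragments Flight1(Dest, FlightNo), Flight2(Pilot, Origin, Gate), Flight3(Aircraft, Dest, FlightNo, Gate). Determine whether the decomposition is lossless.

Chase test. Columns are Aircraft, Pilot, Origin, Dest, FlightNo, Gate; row i has aⱼ where attribute j ∈ Flighti, else bᵢⱼ.
Initial tableau (one row per fragment):
  row 1: b11 b12 b13 a4 a5 b16
  row 2: b21 a2 a3 b24 b25 a6
  row 3: a1 b32 b33 a4 a5 a6
Rows 2 and 3 agree on Gate; apply Gate→Pilot and equate their Pilot entries.
Rows 1 and 3 agree on FlightNo; apply FlightNo→Aircraft, Gate and equate their Aircraft, Gate entries.
Rows 2 and 3 agree on Pilot; apply Pilot→Origin, FlightNo and equate their Origin, FlightNo entries.
Rows 1 and 2 agree on Gate; apply Gate→Pilot and equate their Pilot entries.
Rows 1 and 2 agree on FlightNo; apply FlightNo→Aircraft, Gate and equate their Aircraft, Gate entries.
Rows 1 and 2 agree on Pilot; apply Pilot→Origin, FlightNo and equate their Origin, FlightNo entries.
Rows 1 and 2 agree on Aircraft; apply Aircraft→Dest, FlightNo and equate their Dest, FlightNo entries.
Row 1 is now all distinguished symbols — the join is lossless.

Yes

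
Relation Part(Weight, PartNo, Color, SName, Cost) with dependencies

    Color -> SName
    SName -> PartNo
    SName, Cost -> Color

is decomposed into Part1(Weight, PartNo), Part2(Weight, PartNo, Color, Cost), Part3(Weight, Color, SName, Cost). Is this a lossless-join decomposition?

Chase test. Columns are Weight, PartNo, Color, SName, Cost; row i has aⱼ where attribute j ∈ Parti, else bᵢⱼ.
Initial tableau (one row per fragment):
  row 1: a1 a2 b13 b14 b15
  row 2: a1 a2 a3 b24 a5
  row 3: a1 b32 a3 a4 a5
Rows 2 and 3 agree on Color; apply Color→SName and equate their SName entries.
Rows 2 and 3 agree on SName; apply SName→PartNo and equate their PartNo entries.
Row 2 is now all distinguished symbols — the join is lossless.

Yes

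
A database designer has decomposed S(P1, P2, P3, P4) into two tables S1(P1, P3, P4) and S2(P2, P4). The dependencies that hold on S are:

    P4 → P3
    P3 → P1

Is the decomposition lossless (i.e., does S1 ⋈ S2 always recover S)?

Yes

Common attributes: S1 ∩ S2 = {P4}.
Closure of {P4}: P4 → P3 applies, adding P3; P3 → P1 applies, adding P1. So (P4)⁺ = {P1, P3, P4}.
This closure contains every attribute of S1, so S1 ∩ S2 → S1. The join is lossless.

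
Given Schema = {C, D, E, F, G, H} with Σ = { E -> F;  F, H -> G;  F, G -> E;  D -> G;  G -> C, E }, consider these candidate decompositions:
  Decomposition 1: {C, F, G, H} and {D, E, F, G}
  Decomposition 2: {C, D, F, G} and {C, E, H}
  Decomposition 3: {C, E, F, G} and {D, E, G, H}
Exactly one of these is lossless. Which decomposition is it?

Decomposition 1: common = {F, G}, closure = {C, E, F, G} → lossy.
Decomposition 2: common = {C}, closure = {C} → lossy.
Decomposition 3: common = {E, G}, closure = {C, E, F, G} → lossless.

Decomposition 3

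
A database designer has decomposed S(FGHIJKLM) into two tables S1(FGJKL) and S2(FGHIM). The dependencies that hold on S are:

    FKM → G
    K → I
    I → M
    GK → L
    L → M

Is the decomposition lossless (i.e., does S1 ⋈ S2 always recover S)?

No

Common attributes: S1 ∩ S2 = {FG}.
No dependency enlarges {FG}, so (FG)⁺ = {FG}.
The closure contains neither all of S1 = {FGJKL} nor all of S2 = {FGHIM}, so the common attributes are not a superkey of either fragment. The join is lossy.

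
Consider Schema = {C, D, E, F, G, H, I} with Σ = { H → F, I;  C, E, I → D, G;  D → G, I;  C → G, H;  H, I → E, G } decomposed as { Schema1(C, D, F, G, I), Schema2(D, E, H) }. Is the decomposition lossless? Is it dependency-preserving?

lossy and not dependency-preserving

Lossless test: (D)⁺ = {D, G, I}, which is a superkey of neither fragment — lossy.
Dependency preservation: the restricted closure of {H} across the fragments never reaches {F, I}, so H → F, I cannot be enforced without a join — not preserved.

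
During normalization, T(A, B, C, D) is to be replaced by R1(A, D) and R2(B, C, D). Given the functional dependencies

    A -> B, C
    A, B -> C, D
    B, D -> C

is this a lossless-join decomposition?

No

Common attributes: R1 ∩ R2 = {D}.
No dependency enlarges {D}, so (D)⁺ = {D}.
The closure contains neither all of R1 = {A, D} nor all of R2 = {B, C, D}, so the common attributes are not a superkey of either fragment. The join is lossy.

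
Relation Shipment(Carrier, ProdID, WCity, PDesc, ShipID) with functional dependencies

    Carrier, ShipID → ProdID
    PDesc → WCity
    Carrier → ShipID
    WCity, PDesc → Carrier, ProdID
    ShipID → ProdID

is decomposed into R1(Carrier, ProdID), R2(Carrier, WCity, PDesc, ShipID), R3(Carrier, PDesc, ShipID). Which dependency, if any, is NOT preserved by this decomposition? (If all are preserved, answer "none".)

ShipID → ProdID

Check ShipID → ProdID: no single fragment contains all of {ProdID, ShipID}, and the restricted closure of {ShipID} across the fragments never reaches {ProdID}.
Carrier, ShipID → ProdID is preserved.
PDesc → WCity is preserved.
Carrier → ShipID is preserved.
WCity, PDesc → Carrier, ProdID is preserved.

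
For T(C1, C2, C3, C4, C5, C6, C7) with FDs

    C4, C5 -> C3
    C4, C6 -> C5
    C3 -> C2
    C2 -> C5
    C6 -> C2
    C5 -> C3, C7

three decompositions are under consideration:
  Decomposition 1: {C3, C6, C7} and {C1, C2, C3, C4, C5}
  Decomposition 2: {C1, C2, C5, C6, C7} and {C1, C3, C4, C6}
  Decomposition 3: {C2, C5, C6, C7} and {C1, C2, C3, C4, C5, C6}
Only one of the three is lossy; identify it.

Decomposition 1: common = {C3}, closure = {C2, C3, C5, C7} → lossy.
Decomposition 2: common = {C1, C6}, closure = {C1, C2, C3, C5, C6, C7} → lossless.
Decomposition 3: common = {C2, C5, C6}, closure = {C2, C3, C5, C6, C7} → lossless.

Decomposition 1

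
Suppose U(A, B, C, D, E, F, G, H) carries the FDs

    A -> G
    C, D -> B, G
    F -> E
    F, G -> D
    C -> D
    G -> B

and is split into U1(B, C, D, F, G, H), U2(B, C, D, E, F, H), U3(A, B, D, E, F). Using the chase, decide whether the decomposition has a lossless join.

No

Chase test. Columns are A, B, C, D, E, F, G, H; row i has aⱼ where attribute j ∈ Ui, else bᵢⱼ.
Initial tableau (one row per fragment):
  row 1: b11 a2 a3 a4 b15 a6 a7 a8
  row 2: b21 a2 a3 a4 a5 a6 b27 a8
  row 3: a1 a2 b33 a4 a5 a6 b37 b38
Rows 1 and 2 agree on C, D; apply C, D→B, G and equate their B, G entries.
Rows 1 and 2 agree on F; apply F→E and equate their E entries.
No row becomes fully distinguished — the join is lossy.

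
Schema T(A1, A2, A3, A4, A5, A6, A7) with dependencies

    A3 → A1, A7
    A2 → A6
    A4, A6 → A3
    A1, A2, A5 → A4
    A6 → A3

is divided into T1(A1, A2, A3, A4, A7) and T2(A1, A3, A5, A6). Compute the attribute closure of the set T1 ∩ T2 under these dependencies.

A1, A3, A7

T1 ∩ T2 = {A1, A3}.
A3 → A1, A7 applies, adding A7
Closure: {A1, A3, A7}.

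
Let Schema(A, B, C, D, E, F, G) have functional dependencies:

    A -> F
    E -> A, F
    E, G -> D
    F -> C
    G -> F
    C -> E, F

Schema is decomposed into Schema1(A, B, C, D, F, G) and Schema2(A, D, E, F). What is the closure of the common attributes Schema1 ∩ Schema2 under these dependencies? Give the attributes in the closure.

A, C, D, E, F

Schema1 ∩ Schema2 = {A, D, F}.
F → C applies, adding C
C → E, F applies, adding E
Closure: {A, C, D, E, F}.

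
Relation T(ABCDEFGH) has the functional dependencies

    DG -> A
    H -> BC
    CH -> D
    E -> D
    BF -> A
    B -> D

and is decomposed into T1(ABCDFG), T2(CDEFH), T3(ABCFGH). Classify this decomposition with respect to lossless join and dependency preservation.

lossy but dependency-preserving

Lossless test (chase): Rows 2 and 3 agree on H; apply H→BC and equate their BC entries. Rows 2 and 3 agree on CH; apply CH→D and equate their D entries. Rows 1 and 2 agree on BF; apply BF→A and equate their A entries. No row becomes fully distinguished — the join is lossy.
Dependency preservation: every FD's attributes lie within a single fragment, so each can be enforced locally — preserved.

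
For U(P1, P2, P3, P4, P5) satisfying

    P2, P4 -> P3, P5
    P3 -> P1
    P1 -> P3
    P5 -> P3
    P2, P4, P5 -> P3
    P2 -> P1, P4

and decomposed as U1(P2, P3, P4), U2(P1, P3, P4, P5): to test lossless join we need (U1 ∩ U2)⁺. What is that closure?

U1 ∩ U2 = {P3, P4}.
P3 → P1 applies, adding P1
Closure: {P1, P3, P4}.

P1, P3, P4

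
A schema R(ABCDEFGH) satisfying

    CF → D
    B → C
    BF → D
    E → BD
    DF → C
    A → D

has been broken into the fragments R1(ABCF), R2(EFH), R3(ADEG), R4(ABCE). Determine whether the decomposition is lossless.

No

Chase test. Columns are ABCDEFGH; row i has aⱼ where attribute j ∈ Ri, else bᵢⱼ.
Initial tableau (one row per fragment):
  row 1: a1 a2 a3 b14 b15 a6 b17 b18
  row 2: b21 b22 b23 b24 a5 a6 b27 a8
  row 3: a1 b32 b33 a4 a5 b36 a7 b38
  row 4: a1 a2 a3 b44 a5 b46 b47 b48
Rows 2 and 3 agree on E; apply E→BD and equate their BD entries.
Rows 2 and 4 agree on E; apply E→BD and equate their BD entries.
Rows 1 and 3 agree on A; apply A→D and equate their D entries.
Rows 1 and 2 agree on B; apply B→C and equate their C entries.
Rows 1 and 3 agree on B; apply B→C and equate their C entries.
No row becomes fully distinguished — the join is lossy.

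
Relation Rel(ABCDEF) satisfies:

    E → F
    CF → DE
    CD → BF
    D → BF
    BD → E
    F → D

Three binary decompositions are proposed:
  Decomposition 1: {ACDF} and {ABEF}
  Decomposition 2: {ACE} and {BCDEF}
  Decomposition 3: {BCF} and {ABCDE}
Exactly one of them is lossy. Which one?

Decomposition 3

Decomposition 1: common = {AF}, closure = {ABDEF} → lossless.
Decomposition 2: common = {CE}, closure = {BCDEF} → lossless.
Decomposition 3: common = {BC}, closure = {BC} → lossy.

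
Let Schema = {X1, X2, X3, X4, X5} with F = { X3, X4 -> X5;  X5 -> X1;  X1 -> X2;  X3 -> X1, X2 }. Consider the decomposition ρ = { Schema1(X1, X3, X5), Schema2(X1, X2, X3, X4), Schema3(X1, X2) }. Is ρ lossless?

Chase test. Columns are X1, X2, X3, X4, X5; row i has aⱼ where attribute j ∈ Schemai, else bᵢⱼ.
Initial tableau (one row per fragment):
  row 1: a1 b12 a3 b14 a5
  row 2: a1 a2 a3 a4 b25
  row 3: a1 a2 b33 b34 b35
Rows 1 and 2 agree on X1; apply X1→X2 and equate their X2 entries.
No row becomes fully distinguished — the join is lossy.

No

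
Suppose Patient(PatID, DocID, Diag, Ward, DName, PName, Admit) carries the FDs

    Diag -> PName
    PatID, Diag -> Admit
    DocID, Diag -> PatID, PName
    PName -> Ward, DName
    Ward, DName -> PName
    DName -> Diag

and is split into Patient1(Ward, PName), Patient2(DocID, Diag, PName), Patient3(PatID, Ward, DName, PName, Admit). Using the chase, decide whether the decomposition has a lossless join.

No

Chase test. Columns are PatID, DocID, Diag, Ward, DName, PName, Admit; row i has aⱼ where attribute j ∈ Patienti, else bᵢⱼ.
Initial tableau (one row per fragment):
  row 1: b11 b12 b13 a4 b15 a6 b17
  row 2: b21 a2 a3 b24 b25 a6 b27
  row 3: a1 b32 b33 a4 a5 a6 a7
Rows 1 and 2 agree on PName; apply PName→Ward, DName and equate their Ward, DName entries.
Rows 1 and 3 agree on PName; apply PName→Ward, DName and equate their Ward, DName entries.
Rows 1 and 2 agree on DName; apply DName→Diag and equate their Diag entries.
Rows 1 and 3 agree on DName; apply DName→Diag and equate their Diag entries.
No row becomes fully distinguished — the join is lossy.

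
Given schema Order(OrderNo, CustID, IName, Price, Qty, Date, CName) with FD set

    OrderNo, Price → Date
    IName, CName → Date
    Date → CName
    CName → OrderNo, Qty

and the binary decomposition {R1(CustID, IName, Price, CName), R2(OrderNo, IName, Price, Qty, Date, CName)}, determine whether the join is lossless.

Common attributes: R1 ∩ R2 = {IName, Price, CName}.
Closure of {IName, Price, CName}: IName, CName → Date applies, adding Date; CName → OrderNo, Qty applies, adding OrderNo, Qty. So (IName, Price, CName)⁺ = {OrderNo, IName, Price, Qty, Date, CName}.
This closure contains every attribute of R2, so R1 ∩ R2 → R2. The join is lossless.

Yes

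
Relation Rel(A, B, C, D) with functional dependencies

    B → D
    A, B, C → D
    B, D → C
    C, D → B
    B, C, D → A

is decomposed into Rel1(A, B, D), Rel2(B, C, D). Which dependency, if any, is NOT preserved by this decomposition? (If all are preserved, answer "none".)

none

B → D lies within Rel1.
A, B, C → D: restricted closure across fragments reaches D.
B, D → C lies within Rel2.
C, D → B lies within Rel2.
B, C, D → A: restricted closure across fragments reaches A.
Every dependency is enforceable on the fragments, so the decomposition is dependency-preserving.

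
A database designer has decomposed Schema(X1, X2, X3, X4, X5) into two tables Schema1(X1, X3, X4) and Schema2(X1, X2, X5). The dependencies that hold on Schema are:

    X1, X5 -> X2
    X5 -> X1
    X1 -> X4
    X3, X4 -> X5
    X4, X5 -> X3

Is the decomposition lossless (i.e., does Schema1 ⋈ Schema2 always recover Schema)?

Common attributes: Schema1 ∩ Schema2 = {X1}.
Closure of {X1}: X1 → X4 applies, adding X4. So (X1)⁺ = {X1, X4}.
The closure contains neither all of Schema1 = {X1, X3, X4} nor all of Schema2 = {X1, X2, X5}, so the common attributes are not a superkey of either fragment. The join is lossy.

No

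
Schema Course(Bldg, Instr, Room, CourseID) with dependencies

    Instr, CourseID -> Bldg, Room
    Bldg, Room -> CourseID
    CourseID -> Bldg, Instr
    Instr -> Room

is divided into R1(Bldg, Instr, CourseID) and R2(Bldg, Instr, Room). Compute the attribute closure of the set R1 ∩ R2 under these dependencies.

R1 ∩ R2 = {Bldg, Instr}.
Instr → Room applies, adding Room
Bldg, Room → CourseID applies, adding CourseID
Closure: {Bldg, Instr, Room, CourseID}.

Bldg, Instr, Room, CourseID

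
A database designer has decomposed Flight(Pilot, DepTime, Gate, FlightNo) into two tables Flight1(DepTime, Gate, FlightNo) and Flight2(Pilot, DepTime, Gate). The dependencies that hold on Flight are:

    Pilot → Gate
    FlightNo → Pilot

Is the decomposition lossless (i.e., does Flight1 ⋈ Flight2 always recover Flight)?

Common attributes: Flight1 ∩ Flight2 = {DepTime, Gate}.
No dependency enlarges {DepTime, Gate}, so (DepTime, Gate)⁺ = {DepTime, Gate}.
The closure contains neither all of Flight1 = {DepTime, Gate, FlightNo} nor all of Flight2 = {Pilot, DepTime, Gate}, so the common attributes are not a superkey of either fragment. The join is lossy.

No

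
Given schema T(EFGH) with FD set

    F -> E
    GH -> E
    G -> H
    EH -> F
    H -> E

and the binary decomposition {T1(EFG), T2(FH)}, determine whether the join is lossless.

No

Common attributes: T1 ∩ T2 = {F}.
Closure of {F}: F → E applies, adding E. So (F)⁺ = {EF}.
The closure contains neither all of T1 = {EFG} nor all of T2 = {FH}, so the common attributes are not a superkey of either fragment. The join is lossy.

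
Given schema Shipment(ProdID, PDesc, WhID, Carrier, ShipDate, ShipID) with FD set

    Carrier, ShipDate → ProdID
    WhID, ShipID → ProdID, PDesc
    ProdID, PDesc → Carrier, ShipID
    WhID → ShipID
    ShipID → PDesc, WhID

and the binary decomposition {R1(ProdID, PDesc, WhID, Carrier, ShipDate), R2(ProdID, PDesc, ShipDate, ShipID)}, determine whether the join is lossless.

Common attributes: R1 ∩ R2 = {ProdID, PDesc, ShipDate}.
Closure of {ProdID, PDesc, ShipDate}: ProdID, PDesc → Carrier, ShipID applies, adding Carrier, ShipID; ShipID → PDesc, WhID applies, adding WhID. So (ProdID, PDesc, ShipDate)⁺ = {ProdID, PDesc, WhID, Carrier, ShipDate, ShipID}.
This closure contains every attribute of R1, so R1 ∩ R2 → R1. The join is lossless.

Yes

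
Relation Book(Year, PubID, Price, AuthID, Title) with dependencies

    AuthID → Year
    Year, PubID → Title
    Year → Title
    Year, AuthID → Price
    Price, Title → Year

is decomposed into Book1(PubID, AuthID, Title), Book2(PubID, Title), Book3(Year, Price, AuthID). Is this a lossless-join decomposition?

Yes

Chase test. Columns are Year, PubID, Price, AuthID, Title; row i has aⱼ where attribute j ∈ Booki, else bᵢⱼ.
Initial tableau (one row per fragment):
  row 1: b11 a2 b13 a4 a5
  row 2: b21 a2 b23 b24 a5
  row 3: a1 b32 a3 a4 b35
Rows 1 and 3 agree on AuthID; apply AuthID→Year and equate their Year entries.
Rows 1 and 3 agree on Year; apply Year→Title and equate their Title entries.
Rows 1 and 3 agree on Year, AuthID; apply Year, AuthID→Price and equate their Price entries.
Row 1 is now all distinguished symbols — the join is lossless.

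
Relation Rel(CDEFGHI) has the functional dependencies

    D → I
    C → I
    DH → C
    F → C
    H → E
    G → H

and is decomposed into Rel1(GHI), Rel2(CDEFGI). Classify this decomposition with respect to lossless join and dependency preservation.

Lossless test: (GI)⁺ = {EGHI}, which contains all of one fragment — lossless.
Dependency preservation: the restricted closure of {DH} across the fragments never reaches {C}, so DH → C cannot be enforced without a join — not preserved.

lossless but not dependency-preserving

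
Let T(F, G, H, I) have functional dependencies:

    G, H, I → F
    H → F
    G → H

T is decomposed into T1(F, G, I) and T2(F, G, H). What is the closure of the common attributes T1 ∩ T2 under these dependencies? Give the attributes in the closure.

F, G, H

T1 ∩ T2 = {F, G}.
G → H applies, adding H
Closure: {F, G, H}.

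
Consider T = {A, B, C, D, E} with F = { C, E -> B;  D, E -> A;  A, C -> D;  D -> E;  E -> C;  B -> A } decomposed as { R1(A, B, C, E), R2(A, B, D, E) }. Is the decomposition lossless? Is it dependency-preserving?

lossless and dependency-preserving

Lossless test: (A, B, E)⁺ = {A, B, C, D, E}, which contains all of one fragment — lossless.
Dependency preservation: A, C → D is not contained in any single fragment, but the restricted closure of its left-hand side across the fragments still reaches the right-hand side; the remaining FDs each lie inside some fragment. All dependencies are preserved.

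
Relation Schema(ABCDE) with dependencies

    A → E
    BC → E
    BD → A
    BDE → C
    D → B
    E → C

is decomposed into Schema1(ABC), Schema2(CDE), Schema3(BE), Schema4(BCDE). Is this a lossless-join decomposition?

No

Chase test. Columns are ABCDE; row i has aⱼ where attribute j ∈ Schemai, else bᵢⱼ.
Initial tableau (one row per fragment):
  row 1: a1 a2 a3 b14 b15
  row 2: b21 b22 a3 a4 a5
  row 3: b31 a2 b33 b34 a5
  row 4: b41 a2 a3 a4 a5
Rows 1 and 4 agree on BC; apply BC→E and equate their E entries.
Rows 2 and 4 agree on D; apply D→B and equate their B entries.
Rows 1 and 3 agree on E; apply E→C and equate their C entries.
Rows 2 and 4 agree on BD; apply BD→A and equate their A entries.
No row becomes fully distinguished — the join is lossy.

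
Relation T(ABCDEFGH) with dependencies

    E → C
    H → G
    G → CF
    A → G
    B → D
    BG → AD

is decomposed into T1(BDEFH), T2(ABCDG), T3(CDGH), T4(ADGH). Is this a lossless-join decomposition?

Chase test. Columns are ABCDEFGH; row i has aⱼ where attribute j ∈ Ti, else bᵢⱼ.
Initial tableau (one row per fragment):
  row 1: b11 a2 b13 a4 a5 a6 b17 a8
  row 2: a1 a2 a3 a4 b25 b26 a7 b28
  row 3: b31 b32 a3 a4 b35 b36 a7 a8
  row 4: a1 b42 b43 a4 b45 b46 a7 a8
Rows 1 and 3 agree on H; apply H→G and equate their G entries.
Rows 1 and 2 agree on G; apply G→CF and equate their CF entries.
Rows 1 and 3 agree on G; apply G→CF and equate their CF entries.
Rows 1 and 4 agree on G; apply G→CF and equate their CF entries.
Rows 1 and 2 agree on BG; apply BG→AD and equate their AD entries.
Row 1 is now all distinguished symbols — the join is lossless.

Yes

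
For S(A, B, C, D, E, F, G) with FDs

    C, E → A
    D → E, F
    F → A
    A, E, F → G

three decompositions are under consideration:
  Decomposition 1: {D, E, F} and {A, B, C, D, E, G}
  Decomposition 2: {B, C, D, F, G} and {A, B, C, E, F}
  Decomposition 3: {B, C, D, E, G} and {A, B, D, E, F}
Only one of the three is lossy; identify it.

Decomposition 2

Decomposition 1: common = {D, E}, closure = {A, D, E, F, G} → lossless.
Decomposition 2: common = {B, C, F}, closure = {A, B, C, F} → lossy.
Decomposition 3: common = {B, D, E}, closure = {A, B, D, E, F, G} → lossless.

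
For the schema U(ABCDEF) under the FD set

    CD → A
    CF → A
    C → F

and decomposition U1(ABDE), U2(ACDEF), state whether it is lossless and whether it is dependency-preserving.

lossy but dependency-preserving

Lossless test: (ADE)⁺ = {ADE}, which is a superkey of neither fragment — lossy.
Dependency preservation: every FD's attributes lie within a single fragment, so each can be enforced locally — preserved.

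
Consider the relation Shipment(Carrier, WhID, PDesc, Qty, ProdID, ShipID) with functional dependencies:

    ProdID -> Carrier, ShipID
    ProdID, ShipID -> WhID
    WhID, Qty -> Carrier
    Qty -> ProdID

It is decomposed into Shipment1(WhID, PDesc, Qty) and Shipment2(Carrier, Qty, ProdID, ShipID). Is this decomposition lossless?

Common attributes: Shipment1 ∩ Shipment2 = {Qty}.
Closure of {Qty}: Qty → ProdID applies, adding ProdID; ProdID → Carrier, ShipID applies, adding Carrier, ShipID; ProdID, ShipID → WhID applies, adding WhID. So (Qty)⁺ = {Carrier, WhID, Qty, ProdID, ShipID}.
This closure contains every attribute of Shipment2, so Shipment1 ∩ Shipment2 → Shipment2. The join is lossless.

Yes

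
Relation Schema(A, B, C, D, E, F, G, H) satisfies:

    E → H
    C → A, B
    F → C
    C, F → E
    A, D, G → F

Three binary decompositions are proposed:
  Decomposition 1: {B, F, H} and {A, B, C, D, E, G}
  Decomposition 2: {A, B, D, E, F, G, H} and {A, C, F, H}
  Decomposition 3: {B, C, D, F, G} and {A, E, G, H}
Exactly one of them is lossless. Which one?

Decomposition 2

Decomposition 1: common = {B}, closure = {B} → lossy.
Decomposition 2: common = {A, F, H}, closure = {A, B, C, E, F, H} → lossless.
Decomposition 3: common = {G}, closure = {G} → lossy.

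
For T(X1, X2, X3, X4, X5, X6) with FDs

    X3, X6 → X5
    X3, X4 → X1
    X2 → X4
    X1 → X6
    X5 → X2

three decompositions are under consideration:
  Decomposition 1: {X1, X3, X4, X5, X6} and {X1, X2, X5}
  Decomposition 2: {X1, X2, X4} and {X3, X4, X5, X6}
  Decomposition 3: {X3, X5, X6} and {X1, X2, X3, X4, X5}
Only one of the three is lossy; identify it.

Decomposition 1: common = {X1, X5}, closure = {X1, X2, X4, X5, X6} → lossless.
Decomposition 2: common = {X4}, closure = {X4} → lossy.
Decomposition 3: common = {X3, X5}, closure = {X1, X2, X3, X4, X5, X6} → lossless.

Decomposition 2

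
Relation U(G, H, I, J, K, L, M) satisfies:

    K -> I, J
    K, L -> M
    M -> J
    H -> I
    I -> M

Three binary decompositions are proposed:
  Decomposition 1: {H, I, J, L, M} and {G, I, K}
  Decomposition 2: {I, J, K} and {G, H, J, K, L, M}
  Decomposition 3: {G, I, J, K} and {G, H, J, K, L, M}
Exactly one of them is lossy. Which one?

Decomposition 1: common = {I}, closure = {I, J, M} → lossy.
Decomposition 2: common = {J, K}, closure = {I, J, K, M} → lossless.
Decomposition 3: common = {G, J, K}, closure = {G, I, J, K, M} → lossless.

Decomposition 1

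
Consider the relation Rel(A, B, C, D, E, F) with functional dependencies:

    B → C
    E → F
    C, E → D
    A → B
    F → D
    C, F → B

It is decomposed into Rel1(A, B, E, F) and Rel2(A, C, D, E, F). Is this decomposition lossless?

Yes

Common attributes: Rel1 ∩ Rel2 = {A, E, F}.
Closure of {A, E, F}: A → B applies, adding B; F → D applies, adding D; B → C applies, adding C. So (A, E, F)⁺ = {A, B, C, D, E, F}.
This closure contains every attribute of Rel1, so Rel1 ∩ Rel2 → Rel1. The join is lossless.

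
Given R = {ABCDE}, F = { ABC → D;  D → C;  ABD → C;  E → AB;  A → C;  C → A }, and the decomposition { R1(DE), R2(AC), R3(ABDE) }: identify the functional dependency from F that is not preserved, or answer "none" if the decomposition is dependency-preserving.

ABC → D: restricted closure across fragments reaches D.
D → C: restricted closure across fragments reaches C.
ABD → C: restricted closure across fragments reaches C.
E → AB lies within R3.
A → C lies within R2.
C → A lies within R2.
Every dependency is enforceable on the fragments, so the decomposition is dependency-preserving.

none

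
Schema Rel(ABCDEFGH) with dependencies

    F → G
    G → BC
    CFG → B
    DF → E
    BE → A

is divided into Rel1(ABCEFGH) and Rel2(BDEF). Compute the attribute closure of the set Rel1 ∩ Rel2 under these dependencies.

ABCEFG

Rel1 ∩ Rel2 = {BEF}.
F → G applies, adding G
G → BC applies, adding C
BE → A applies, adding A
Closure: {ABCEFG}.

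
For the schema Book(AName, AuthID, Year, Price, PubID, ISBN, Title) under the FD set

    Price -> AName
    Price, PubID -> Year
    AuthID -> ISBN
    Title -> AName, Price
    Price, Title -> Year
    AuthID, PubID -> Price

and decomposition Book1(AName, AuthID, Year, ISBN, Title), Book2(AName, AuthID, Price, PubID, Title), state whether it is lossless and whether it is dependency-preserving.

Lossless test: (AName, AuthID, Title)⁺ = {AName, AuthID, Year, Price, ISBN, Title}, which contains all of one fragment — lossless.
Dependency preservation: the restricted closure of {Price, PubID} across the fragments never reaches {Year}, so Price, PubID → Year cannot be enforced without a join — not preserved.

lossless but not dependency-preserving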